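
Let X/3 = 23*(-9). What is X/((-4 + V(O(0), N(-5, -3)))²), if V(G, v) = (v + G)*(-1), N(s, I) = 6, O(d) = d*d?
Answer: -621/100 ≈ -6.2100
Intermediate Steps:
O(d) = d²
V(G, v) = -G - v (V(G, v) = (G + v)*(-1) = -G - v)
X = -621 (X = 3*(23*(-9)) = 3*(-207) = -621)
X/((-4 + V(O(0), N(-5, -3)))²) = -621/(-4 + (-1*0² - 1*6))² = -621/(-4 + (-1*0 - 6))² = -621/(-4 + (0 - 6))² = -621/(-4 - 6)² = -621/((-10)²) = -621/100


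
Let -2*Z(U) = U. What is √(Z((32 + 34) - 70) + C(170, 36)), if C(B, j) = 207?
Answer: √209 ≈ 14.457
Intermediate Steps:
Z(U) = -U/2
√(Z((32 + 34) - 70) + C(170, 36)) = √(-((32 + 34) - 70)/2 + 207) = √(-(66 - 70)/2 + 207) = √(-½*(-4) + 207) = √(2 + 207) = √209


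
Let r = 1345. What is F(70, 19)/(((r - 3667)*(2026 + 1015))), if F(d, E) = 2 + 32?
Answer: -17/3530601 ≈ -4.8150e-6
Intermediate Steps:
F(d, E) = 34
F(70, 19)/(((r - 3667)*(2026 + 1015))) = 34/(((1345 - 3667)*(2026 + 1015))) = 34/((-2322*3041)) = 34/(-7061202) = 34*(-1/7061202) = -17/3530601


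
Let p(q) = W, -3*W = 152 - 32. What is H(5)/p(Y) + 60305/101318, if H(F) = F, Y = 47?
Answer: 27223/57896 ≈ 0.47021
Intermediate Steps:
W = -40 (W = -(152 - 32)/3 = -⅓*120 = -40)
p(q) = -40
H(5)/p(Y) + 60305/101318 = 5/(-40) + 60305/101318 = 5*(-1/40) + 60305*(1/101318) = -⅛ + 8615/14474 = 27223/57896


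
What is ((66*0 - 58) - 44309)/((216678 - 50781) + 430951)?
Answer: -44367/596848 ≈ -0.074335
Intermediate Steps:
((66*0 - 58) - 44309)/((216678 - 50781) + 430951) = ((0 - 58) - 44309)/(165897 + 430951) = (-58 - 44309)/596848 = -44367*1/596848 = -44367/596848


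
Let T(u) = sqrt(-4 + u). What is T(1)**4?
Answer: 9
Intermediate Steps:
T(1)**4 = (sqrt(-4 + 1))**4 = (sqrt(-3))**4 = (I*sqrt(3))**4 = 9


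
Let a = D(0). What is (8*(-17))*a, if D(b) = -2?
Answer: 272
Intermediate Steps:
a = -2
(8*(-17))*a = (8*(-17))*(-2) = -136*(-2) = 272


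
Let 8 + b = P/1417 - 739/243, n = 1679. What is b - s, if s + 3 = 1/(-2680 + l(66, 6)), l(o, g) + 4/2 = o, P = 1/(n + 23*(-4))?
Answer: -11717080091/1457208792 ≈ -8.0408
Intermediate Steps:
P = 1/1587 (P = 1/(1679 + 23*(-4)) = 1/(1679 - 92) = 1/1587 ≈ 0.00063012)
l(o, g) = -2 + o
s = -7849/2616 (s = -3 + 1/(-2680 + (-2 + 66)) = -3 + 1/(-2680 + 64) = -3 + 1/(-2616) = -3 - 1/2616 = -7849/2616 ≈ -3.0004)
b = -2011157938/182151099 (b = -8 + ((1/1587)/1417 - 739/243) = -8 + ((1/1587)*(1/1417) - 739*1/243) = -8 + (1/2248779 - 739/243) = -8 - 553949146/182151099 = -2011157938/182151099 ≈ -11.041)
b - s = -2011157938/182151099 - 1*(-7849/2616) = -2011157938/182151099 + 7849/2616 = -11717080091/1457208792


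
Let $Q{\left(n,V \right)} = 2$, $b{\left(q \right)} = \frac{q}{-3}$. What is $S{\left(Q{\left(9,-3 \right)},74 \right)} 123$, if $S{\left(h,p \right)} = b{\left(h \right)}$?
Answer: $-82$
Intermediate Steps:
$b{\left(q \right)} = - \frac{q}{3}$ ($b{\left(q \right)} = q \left(- \frac{1}{3}\right) = - \frac{q}{3}$)
$S{\left(h,p \right)} = - \frac{h}{3}$
$S{\left(Q{\left(9,-3 \right)},74 \right)} 123 = \left(- \frac{1}{3}\right) 2 \cdot 123 = \left(- \frac{2}{3}\right) 123 = -82$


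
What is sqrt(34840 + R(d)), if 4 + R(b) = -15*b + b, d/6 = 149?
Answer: 12*sqrt(155) ≈ 149.40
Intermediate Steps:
d = 894 (d = 6*149 = 894)
R(b) = -4 - 14*b (R(b) = -4 + (-15*b + b) = -4 - 14*b)
sqrt(34840 + R(d)) = sqrt(34840 + (-4 - 14*894)) = sqrt(34840 + (-4 - 12516)) = sqrt(34840 - 12520) = sqrt(22320) = 12*sqrt(155)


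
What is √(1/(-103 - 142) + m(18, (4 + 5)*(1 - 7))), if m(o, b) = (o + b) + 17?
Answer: 4*I*√1455/35 ≈ 4.3594*I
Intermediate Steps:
m(o, b) = 17 + b + o (m(o, b) = (b + o) + 17 = 17 + b + o)
√(1/(-103 - 142) + m(18, (4 + 5)*(1 - 7))) = √(1/(-103 - 142) + (17 + (4 + 5)*(1 - 7) + 18)) = √(1/(-245) + (17 + 9*(-6) + 18)) = √(-1/245 + (17 - 54 + 18)) = √(-1/245 - 19) = √(-4656/245) = 4*I*√1455/35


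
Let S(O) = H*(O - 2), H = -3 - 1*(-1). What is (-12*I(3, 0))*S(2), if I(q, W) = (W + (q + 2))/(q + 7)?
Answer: 0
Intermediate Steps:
H = -2 (H = -3 + 1 = -2)
I(q, W) = (2 + W + q)/(7 + q) (I(q, W) = (W + (2 + q))/(7 + q) = (2 + W + q)/(7 + q))
S(O) = 4 - 2*O (S(O) = -2*(O - 2) = -2*(-2 + O) = 4 - 2*O)
(-12*I(3, 0))*S(2) = (-12*(2 + 0 + 3)/(7 + 3))*(4 - 2*2) = (-12*5/10)*(4 - 4) = -6*5/5*0 = -12*½*0 = -6*0 = 0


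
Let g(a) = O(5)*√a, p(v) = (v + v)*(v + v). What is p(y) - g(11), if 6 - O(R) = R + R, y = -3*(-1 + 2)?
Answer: 36 + 4*√11 ≈ 49.266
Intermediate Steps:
y = -3 (y = -3*1 = -3)
p(v) = 4*v² (p(v) = (2*v)*(2*v) = 4*v²)
O(R) = 6 - 2*R (O(R) = 6 - (R + R) = 6 - 2*R)
g(a) = -4*√a (g(a) = (6 - 2*5)*√a = (6 - 10)*√a = -4*√a)
p(y) - g(11) = 4*(-3)² - (-4)*√11 = 4*9 + 4*√11 = 36 + 4*√11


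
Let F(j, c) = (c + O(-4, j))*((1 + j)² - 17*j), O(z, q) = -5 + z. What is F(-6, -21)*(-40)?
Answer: 152400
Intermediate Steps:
F(j, c) = (-9 + c)*((1 + j)² - 17*j) (F(j, c) = (c + (-5 - 4))*((1 + j)² - 17*j) = (c - 9)*((1 + j)² - 17*j) = (-9 + c)*((1 + j)² - 17*j))
F(-6, -21)*(-40) = (-9*(1 - 6)² + 153*(-6) - 21*(1 - 6)² - 17*(-21)*(-6))*(-40) = (-9*(-5)² - 918 - 21*(-5)² - 2142)*(-40) = (-9*25 - 918 - 21*25 - 2142)*(-40) = (-225 - 918 - 525 - 2142)*(-40) = -3810*(-40) = 152400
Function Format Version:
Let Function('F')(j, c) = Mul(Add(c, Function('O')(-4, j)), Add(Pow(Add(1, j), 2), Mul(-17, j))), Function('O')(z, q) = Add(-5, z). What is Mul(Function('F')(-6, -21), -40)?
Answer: 152400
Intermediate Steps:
Function('F')(j, c) = Mul(Add(-9, c), Add(Pow(Add(1, j), 2), Mul(-17, j))) (Function('F')(j, c) = Mul(Add(c, Add(-5, -4)), Add(Pow(Add(1, j), 2), Mul(-17, j))) = Mul(Add(c, -9), Add(Pow(Add(1, j), 2), Mul(-17, j))) = Mul(Add(-9, c), Add(Pow(Add(1, j), 2), Mul(-17, j))))
Mul(Function('F')(-6, -21), -40) = Mul(Add(Mul(-9, Pow(Add(1, -6), 2)), Mul(153, -6), Mul(-21, Pow(Add(1, -6), 2)), Mul(-17, -21, -6)), -40) = Mul(Add(Mul(-9, Pow(-5, 2)), -918, Mul(-21, Pow(-5, 2)), -2142), -40) = Mul(Add(Mul(-9, 25), -918, Mul(-21, 25), -2142), -40) = Mul(Add(-225, -918, -525, -2142), -40) = Mul(-3810, -40) = 152400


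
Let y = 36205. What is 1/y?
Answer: 1/36205 ≈ 2.7620e-5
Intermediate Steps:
1/y = 1/36205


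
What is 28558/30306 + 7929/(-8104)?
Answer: -4431121/122799912 ≈ -0.036084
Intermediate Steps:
28558/30306 + 7929/(-8104) = 28558*(1/30306) + 7929*(-1/8104) = 14279/15153 - 7929/8104 = -4431121/122799912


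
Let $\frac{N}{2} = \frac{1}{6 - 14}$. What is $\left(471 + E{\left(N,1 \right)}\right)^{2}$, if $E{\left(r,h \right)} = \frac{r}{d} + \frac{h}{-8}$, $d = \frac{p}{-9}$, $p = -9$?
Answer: $\frac{14175225}{64} \approx 2.2149 \cdot 10^{5}$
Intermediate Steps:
$N = - \frac{1}{4}$ ($N = \frac{2}{6 - 14} = \frac{2}{-8} = 2 \left(- \frac{1}{8}\right) = - \frac{1}{4} \approx -0.25$)
$d = 1$ ($d = - \frac{9}{-9} = \left(-9\right) \left(- \frac{1}{9}\right) = 1$)
$E{\left(r,h \right)} = r - \frac{h}{8}$ ($E{\left(r,h \right)} = \frac{r}{1} + \frac{h}{-8} = r 1 + h \left(- \frac{1}{8}\right) = r - \frac{h}{8}$)
$\left(471 + E{\left(N,1 \right)}\right)^{2} = \left(471 - \frac{3}{8}\right)^{2} = \left(\frac{3765}{8}\right)^{2} = \frac{14175225}{64}$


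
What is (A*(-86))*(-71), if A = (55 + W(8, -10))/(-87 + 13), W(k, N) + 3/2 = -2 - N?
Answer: -375519/74 ≈ -5074.6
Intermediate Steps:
W(k, N) = -7/2 - N (W(k, N) = -3/2 + (-2 - N) = -7/2 - N)
A = -123/148 (A = (55 + (-7/2 - 1*(-10)))/(-87 + 13) = (55 + (-7/2 + 10))/(-74) = (55 + 13/2)*(-1/74) = (123/2)*(-1/74) = -123/148 ≈ -0.83108)
(A*(-86))*(-71) = -123/148*(-86)*(-71) = (5289/74)*(-71) = -375519/74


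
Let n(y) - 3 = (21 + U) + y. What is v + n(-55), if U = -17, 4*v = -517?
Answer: -709/4 ≈ -177.25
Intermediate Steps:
v = -517/4 (v = (¼)*(-517) = -517/4 ≈ -129.25)
n(y) = 7 + y (n(y) = 3 + ((21 - 17) + y) = 3 + (4 + y) = 7 + y)
v + n(-55) = -517/4 + (7 - 55) = -517/4 - 48 = -709/4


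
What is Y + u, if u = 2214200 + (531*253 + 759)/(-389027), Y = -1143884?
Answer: 416381687430/389027 ≈ 1.0703e+6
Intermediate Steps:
u = 861383448298/389027 (u = 2214200 + (134343 + 759)*(-1/389027) = 2214200 + 135102*(-1/389027) = 2214200 - 135102/389027 = 861383448298/389027 ≈ 2.2142e+6)
Y + u = -1143884 + 861383448298/389027 = 416381687430/389027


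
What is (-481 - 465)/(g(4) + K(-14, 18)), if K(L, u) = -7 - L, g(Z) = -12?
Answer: 946/5 ≈ 189.20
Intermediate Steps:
(-481 - 465)/(g(4) + K(-14, 18)) = (-481 - 465)/(-12 + (-7 - 1*(-14))) = -946/(-12 + (-7 + 14)) = -946/(-12 + 7) = -946/(-5) = -946*(-⅕) = 946/5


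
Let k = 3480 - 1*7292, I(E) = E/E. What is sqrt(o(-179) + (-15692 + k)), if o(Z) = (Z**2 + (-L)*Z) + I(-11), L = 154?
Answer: 6*sqrt(1114) ≈ 200.26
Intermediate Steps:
I(E) = 1
o(Z) = 1 + Z**2 - 154*Z (o(Z) = (Z**2 + (-1*154)*Z) + 1 = (Z**2 - 154*Z) + 1 = 1 + Z**2 - 154*Z)
k = -3812 (k = 3480 - 7292 = -3812)
sqrt(o(-179) + (-15692 + k)) = sqrt((1 + (-179)**2 - 154*(-179)) + (-15692 - 3812)) = sqrt((1 + 32041 + 27566) - 19504) = sqrt(59608 - 19504) = sqrt(40104) = 6*sqrt(1114)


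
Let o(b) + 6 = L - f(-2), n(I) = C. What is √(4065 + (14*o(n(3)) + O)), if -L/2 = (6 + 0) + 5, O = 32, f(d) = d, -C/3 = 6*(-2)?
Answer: √3733 ≈ 61.098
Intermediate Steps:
C = 36 (C = -18*(-2) = -3*(-12) = 36)
n(I) = 36
L = -22 (L = -2*((6 + 0) + 5) = -2*(6 + 5) = -2*11 = -22)
o(b) = -26 (o(b) = -6 + (-22 - 1*(-2)) = -6 + (-22 + 2) = -6 - 20 = -26)
√(4065 + (14*o(n(3)) + O)) = √(4065 + (14*(-26) + 32)) = √(4065 + (-364 + 32)) = √(4065 - 332) = √3733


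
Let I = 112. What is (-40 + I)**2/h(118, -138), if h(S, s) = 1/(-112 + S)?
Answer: 31104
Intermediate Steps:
(-40 + I)**2/h(118, -138) = (-40 + 112)**2/(1/(-112 + 118)) = 72**2/(1/6) = 5184/(1/6) = 5184*6 = 31104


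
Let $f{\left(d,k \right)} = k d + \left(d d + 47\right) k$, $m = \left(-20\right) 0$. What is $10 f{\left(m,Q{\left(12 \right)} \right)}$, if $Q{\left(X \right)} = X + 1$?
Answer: $6110$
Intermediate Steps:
$Q{\left(X \right)} = 1 + X$
$m = 0$
$f{\left(d,k \right)} = d k + k \left(47 + d^{2}\right)$ ($f{\left(d,k \right)} = d k + \left(d^{2} + 47\right) k = d k + \left(47 + d^{2}\right) k = d k + k \left(47 + d^{2}\right)$)
$10 f{\left(m,Q{\left(12 \right)} \right)} = 10 \left(1 + 12\right) \left(47 + 0 + 0^{2}\right) = 10 \cdot 13 \left(47 + 0 + 0\right) = 10 \cdot 13 \cdot 47 = 10 \cdot 611 = 6110$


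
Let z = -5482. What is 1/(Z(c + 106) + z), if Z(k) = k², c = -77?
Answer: -1/4641 ≈ -0.00021547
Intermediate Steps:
1/(Z(c + 106) + z) = 1/((-77 + 106)² - 5482) = 1/(29² - 5482) = 1/(841 - 5482) = 1/(-4641) = -1/4641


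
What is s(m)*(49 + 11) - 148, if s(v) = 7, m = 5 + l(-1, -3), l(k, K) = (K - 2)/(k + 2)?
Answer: 272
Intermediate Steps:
l(k, K) = (-2 + K)/(2 + k)
m = 0 (m = 5 + (-2 - 3)/(2 - 1) = 5 - 5/1 = 5 + 1*(-5) = 5 - 5 = 0)
s(m)*(49 + 11) - 148 = 7*(49 + 11) - 148 = 7*60 - 148 = 420 - 148 = 272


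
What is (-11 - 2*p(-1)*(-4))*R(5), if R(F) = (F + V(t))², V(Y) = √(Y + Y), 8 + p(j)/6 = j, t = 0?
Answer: -11075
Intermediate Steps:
p(j) = -48 + 6*j
V(Y) = √2*√Y (V(Y) = √(2*Y) = √2*√Y)
R(F) = F² (R(F) = (F + √2*√0)² = (F + √2*0)² = (F + 0)² = F²)
(-11 - 2*p(-1)*(-4))*R(5) = (-11 - 2*(-48 + 6*(-1))*(-4))*5² = (-11 - 2*(-48 - 6)*(-4))*25 = (-11 - 2*(-54)*(-4))*25 = (-11 + 108*(-4))*25 = (-11 - 432)*25 = -443*25 = -11075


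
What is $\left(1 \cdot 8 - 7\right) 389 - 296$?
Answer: $93$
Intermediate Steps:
$\left(1 \cdot 8 - 7\right) 389 - 296 = \left(8 - 7\right) 389 - 296 = 1 \cdot 389 - 296 = 389 - 296 = 93$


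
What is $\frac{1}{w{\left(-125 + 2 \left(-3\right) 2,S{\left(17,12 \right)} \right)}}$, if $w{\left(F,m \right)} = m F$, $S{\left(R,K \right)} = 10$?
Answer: $- \frac{1}{1370} \approx -0.00072993$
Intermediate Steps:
$w{\left(F,m \right)} = F m$
$\frac{1}{w{\left(-125 + 2 \left(-3\right) 2,S{\left(17,12 \right)} \right)}} = \frac{1}{\left(-125 + 2 \left(-3\right) 2\right) 10} = \frac{1}{\left(-125 - 12\right) 10} = \frac{1}{\left(-137\right) 10} = \frac{1}{-1370} = - \frac{1}{1370}$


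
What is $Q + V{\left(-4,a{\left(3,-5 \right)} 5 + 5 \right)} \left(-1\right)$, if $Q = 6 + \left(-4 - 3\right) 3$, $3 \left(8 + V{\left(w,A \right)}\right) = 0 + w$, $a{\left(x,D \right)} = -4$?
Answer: $- \frac{17}{3} \approx -5.6667$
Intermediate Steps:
$V{\left(w,A \right)} = -8 + \frac{w}{3}$ ($V{\left(w,A \right)} = -8 + \frac{0 + w}{3} = -8 + \frac{w}{3}$)
$Q = -15$ ($Q = 6 + \left(-4 - 3\right) 3 = 6 - 21 = -15$)
$Q + V{\left(-4,a{\left(3,-5 \right)} 5 + 5 \right)} \left(-1\right) = -15 + \left(-8 + \frac{1}{3} \left(-4\right)\right) \left(-1\right) = -15 + \left(-8 - \frac{4}{3}\right) \left(-1\right) = -15 - - \frac{28}{3} = -15 + \frac{28}{3} = - \frac{17}{3}$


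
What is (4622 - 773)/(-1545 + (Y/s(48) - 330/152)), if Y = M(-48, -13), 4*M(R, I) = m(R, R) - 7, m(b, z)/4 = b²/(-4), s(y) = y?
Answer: -14041152/5687989 ≈ -2.4686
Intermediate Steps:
m(b, z) = -b² (m(b, z) = 4*(b²/(-4)) = 4*(b²*(-¼)) = 4*(-b²/4) = -b²)
M(R, I) = -7/4 - R²/4 (M(R, I) = (-R² - 7)/4 = (-7 - R²)/4 = -7/4 - R²/4)
Y = -2311/4 (Y = -7/4 - ¼*(-48)² = -7/4 - ¼*2304 = -7/4 - 576 = -2311/4 ≈ -577.75)
(4622 - 773)/(-1545 + (Y/s(48) - 330/152)) = (4622 - 773)/(-1545 + (-2311/4/48 - 330/152)) = 3849/(-1545 + (-2311/4*1/48 - 330*1/152)) = 3849/(-1545 + (-2311/192 - 165/76)) = 3849/(-1545 - 51829/3648) = 3849/(-5687989/3648) = 3849*(-3648/5687989) = -14041152/5687989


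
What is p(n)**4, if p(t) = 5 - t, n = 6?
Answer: 1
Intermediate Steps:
p(n)**4 = (5 - 1*6)**4 = (5 - 6)**4 = (-1)**4 = 1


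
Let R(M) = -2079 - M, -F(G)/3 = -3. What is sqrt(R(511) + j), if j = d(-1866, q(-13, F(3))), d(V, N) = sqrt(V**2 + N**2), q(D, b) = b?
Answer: sqrt(-2590 + 3*sqrt(386893)) ≈ 26.907*I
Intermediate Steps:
F(G) = 9 (F(G) = -3*(-3) = 9)
d(V, N) = sqrt(N**2 + V**2)
j = 3*sqrt(386893) (j = sqrt(9**2 + (-1866)**2) = sqrt(81 + 3481956) = sqrt(3482037) = 3*sqrt(386893) ≈ 1866.0)
sqrt(R(511) + j) = sqrt((-2079 - 1*511) + 3*sqrt(386893)) = sqrt((-2079 - 511) + 3*sqrt(386893)) = sqrt(-2590 + 3*sqrt(386893))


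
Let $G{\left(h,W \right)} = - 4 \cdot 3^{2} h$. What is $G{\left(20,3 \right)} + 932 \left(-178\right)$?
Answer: $-166616$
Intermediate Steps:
$G{\left(h,W \right)} = - 36 h$ ($G{\left(h,W \right)} = \left(-4\right) 9 h = - 36 h$)
$G{\left(20,3 \right)} + 932 \left(-178\right) = \left(-36\right) 20 + 932 \left(-178\right) = -720 - 165896 = -166616$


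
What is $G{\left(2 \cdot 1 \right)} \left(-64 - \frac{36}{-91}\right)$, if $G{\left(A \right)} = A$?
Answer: $- \frac{11576}{91} \approx -127.21$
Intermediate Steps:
$G{\left(2 \cdot 1 \right)} \left(-64 - \frac{36}{-91}\right) = 2 \cdot 1 \left(-64 - \frac{36}{-91}\right) = 2 \left(-64 - - \frac{36}{91}\right) = 2 \left(-64 + \frac{36}{91}\right) = 2 \left(- \frac{5788}{91}\right) = - \frac{11576}{91}$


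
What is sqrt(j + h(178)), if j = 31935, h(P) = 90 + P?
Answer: sqrt(32203) ≈ 179.45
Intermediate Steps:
sqrt(j + h(178)) = sqrt(31935 + (90 + 178)) = sqrt(31935 + 268) = sqrt(32203)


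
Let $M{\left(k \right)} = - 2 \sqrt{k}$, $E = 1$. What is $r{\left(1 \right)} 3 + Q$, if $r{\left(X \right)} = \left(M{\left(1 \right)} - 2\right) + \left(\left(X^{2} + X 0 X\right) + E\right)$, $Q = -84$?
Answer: $-90$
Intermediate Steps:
$r{\left(X \right)} = -3 + X^{2}$ ($r{\left(X \right)} = \left(- 2 \sqrt{1} - 2\right) + \left(\left(X^{2} + X 0 X\right) + 1\right) = \left(\left(-2\right) 1 - 2\right) + \left(\left(X^{2} + 0 X\right) + 1\right) = \left(-2 - 2\right) + \left(\left(X^{2} + 0\right) + 1\right) = -4 + \left(X^{2} + 1\right) = -4 + \left(1 + X^{2}\right) = -3 + X^{2}$)
$r{\left(1 \right)} 3 + Q = \left(-3 + 1^{2}\right) 3 - 84 = \left(-3 + 1\right) 3 - 84 = \left(-2\right) 3 - 84 = -6 - 84 = -90$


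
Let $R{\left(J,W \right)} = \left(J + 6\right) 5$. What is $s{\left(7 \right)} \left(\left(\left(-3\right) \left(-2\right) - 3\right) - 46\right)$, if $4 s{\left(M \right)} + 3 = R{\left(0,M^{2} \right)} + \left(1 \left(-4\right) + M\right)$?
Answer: $- \frac{645}{2} \approx -322.5$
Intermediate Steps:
$R{\left(J,W \right)} = 30 + 5 J$ ($R{\left(J,W \right)} = \left(6 + J\right) 5 = 30 + 5 J$)
$s{\left(M \right)} = \frac{23}{4} + \frac{M}{4}$ ($s{\left(M \right)} = - \frac{3}{4} + \frac{\left(30 + 5 \cdot 0\right) + \left(1 \left(-4\right) + M\right)}{4} = - \frac{3}{4} + \frac{\left(30 + 0\right) + \left(-4 + M\right)}{4} = - \frac{3}{4} + \frac{30 + \left(-4 + M\right)}{4} = - \frac{3}{4} + \frac{26 + M}{4} = - \frac{3}{4} + \left(\frac{13}{2} + \frac{M}{4}\right) = \frac{23}{4} + \frac{M}{4}$)
$s{\left(7 \right)} \left(\left(\left(-3\right) \left(-2\right) - 3\right) - 46\right) = \left(\frac{23}{4} + \frac{1}{4} \cdot 7\right) \left(\left(\left(-3\right) \left(-2\right) - 3\right) - 46\right) = \left(\frac{23}{4} + \frac{7}{4}\right) \left(\left(6 - 3\right) - 46\right) = \frac{15 \left(3 - 46\right)}{2} = \frac{15}{2} \left(-43\right) = - \frac{645}{2}$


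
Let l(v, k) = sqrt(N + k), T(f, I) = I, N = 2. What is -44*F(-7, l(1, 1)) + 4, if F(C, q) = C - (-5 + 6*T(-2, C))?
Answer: -1756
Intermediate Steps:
l(v, k) = sqrt(2 + k)
F(C, q) = 5 - 5*C (F(C, q) = C - (-5 + 6*C) = C + (5 - 6*C) = 5 - 5*C)
-44*F(-7, l(1, 1)) + 4 = -44*(5 - 5*(-7)) + 4 = -44*(5 + 35) + 4 = -44*40 + 4 = -1760 + 4 = -1756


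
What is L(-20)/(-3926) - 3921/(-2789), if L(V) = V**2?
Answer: 7139123/5474807 ≈ 1.3040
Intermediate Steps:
L(-20)/(-3926) - 3921/(-2789) = (-20)**2/(-3926) - 3921/(-2789) = 400*(-1/3926) - 3921*(-1/2789) = -200/1963 + 3921/2789 = 7139123/5474807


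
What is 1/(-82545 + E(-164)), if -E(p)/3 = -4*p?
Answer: -1/84513 ≈ -1.1832e-5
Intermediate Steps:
E(p) = 12*p (E(p) = -(-12)*p = 12*p)
1/(-82545 + E(-164)) = 1/(-82545 + 12*(-164)) = 1/(-82545 - 1968) = 1/(-84513) = -1/84513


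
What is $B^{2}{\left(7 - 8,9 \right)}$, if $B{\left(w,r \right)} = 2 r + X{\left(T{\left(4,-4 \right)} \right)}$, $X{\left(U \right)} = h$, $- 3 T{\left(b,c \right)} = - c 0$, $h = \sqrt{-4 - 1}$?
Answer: $\left(18 + i \sqrt{5}\right)^{2} \approx 319.0 + 80.498 i$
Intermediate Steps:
$h = i \sqrt{5}$ ($h = \sqrt{-5} = i \sqrt{5} \approx 2.2361 i$)
$T{\left(b,c \right)} = 0$ ($T{\left(b,c \right)} = - \frac{- c 0}{3} = \left(- \frac{1}{3}\right) 0 = 0$)
$X{\left(U \right)} = i \sqrt{5}$
$B{\left(w,r \right)} = 2 r + i \sqrt{5}$
$B^{2}{\left(7 - 8,9 \right)} = \left(2 \cdot 9 + i \sqrt{5}\right)^{2} = \left(18 + i \sqrt{5}\right)^{2}$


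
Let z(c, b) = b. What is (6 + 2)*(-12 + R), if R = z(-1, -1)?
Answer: -104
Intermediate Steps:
R = -1
(6 + 2)*(-12 + R) = (6 + 2)*(-12 - 1) = 8*(-13) = -104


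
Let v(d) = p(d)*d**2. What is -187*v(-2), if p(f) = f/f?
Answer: -748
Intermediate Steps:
p(f) = 1
v(d) = d**2 (v(d) = 1*d**2 = d**2)
-187*v(-2) = -187*(-2)**2 = -187*4 = -748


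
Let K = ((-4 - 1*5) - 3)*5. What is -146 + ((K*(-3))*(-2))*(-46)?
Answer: 16414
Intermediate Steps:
K = -60 (K = ((-4 - 5) - 3)*5 = (-9 - 3)*5 = -12*5 = -60)
-146 + ((K*(-3))*(-2))*(-46) = -146 + (-60*(-3)*(-2))*(-46) = -146 + (180*(-2))*(-46) = -146 - 360*(-46) = -146 + 16560 = 16414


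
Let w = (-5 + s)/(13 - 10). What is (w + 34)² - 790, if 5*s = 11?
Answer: 68266/225 ≈ 303.40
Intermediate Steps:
s = 11/5 (s = (⅕)*11 = 11/5 ≈ 2.2000)
w = -14/15 (w = (-5 + 11/5)/(13 - 10) = -14/5/3 = -14/5*⅓ = -14/15 ≈ -0.93333)
(w + 34)² - 790 = (-14/15 + 34)² - 790 = (496/15)² - 790 = 246016/225 - 790 = 68266/225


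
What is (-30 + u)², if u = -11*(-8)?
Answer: 3364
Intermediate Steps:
u = 88
(-30 + u)² = (-30 + 88)² = 58² = 3364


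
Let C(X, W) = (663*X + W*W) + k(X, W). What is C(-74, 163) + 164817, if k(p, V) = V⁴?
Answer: 706054085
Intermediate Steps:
C(X, W) = W² + W⁴ + 663*X (C(X, W) = (663*X + W*W) + W⁴ = (663*X + W²) + W⁴ = (W² + 663*X) + W⁴ = W² + W⁴ + 663*X)
C(-74, 163) + 164817 = (163² + 163⁴ + 663*(-74)) + 164817 = (26569 + 705911761 - 49062) + 164817 = 705889268 + 164817 = 706054085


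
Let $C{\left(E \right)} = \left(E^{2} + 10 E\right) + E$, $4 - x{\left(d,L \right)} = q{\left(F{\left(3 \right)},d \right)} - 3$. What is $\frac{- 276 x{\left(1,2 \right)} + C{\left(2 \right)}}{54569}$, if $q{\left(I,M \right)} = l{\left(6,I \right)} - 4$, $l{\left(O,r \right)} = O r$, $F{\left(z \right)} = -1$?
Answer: $- \frac{4666}{54569} \approx -0.085506$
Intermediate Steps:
$q{\left(I,M \right)} = -4 + 6 I$ ($q{\left(I,M \right)} = 6 I - 4 = -4 + 6 I$)
$x{\left(d,L \right)} = 17$ ($x{\left(d,L \right)} = 4 - \left(\left(-4 + 6 \left(-1\right)\right) - 3\right) = 4 - \left(\left(-4 - 6\right) - 3\right) = 4 - \left(-10 - 3\right) = 4 - -13 = 4 + 13 = 17$)
$C{\left(E \right)} = E^{2} + 11 E$
$\frac{- 276 x{\left(1,2 \right)} + C{\left(2 \right)}}{54569} = \frac{\left(-276\right) 17 + 2 \left(11 + 2\right)}{54569} = \left(-4692 + 2 \cdot 13\right) \frac{1}{54569} = \left(-4692 + 26\right) \frac{1}{54569} = \left(-4666\right) \frac{1}{54569} = - \frac{4666}{54569}$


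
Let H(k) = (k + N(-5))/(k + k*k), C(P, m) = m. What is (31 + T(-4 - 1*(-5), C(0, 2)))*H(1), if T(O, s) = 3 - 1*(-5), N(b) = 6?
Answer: 273/2 ≈ 136.50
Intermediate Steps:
H(k) = (6 + k)/(k + k²) (H(k) = (k + 6)/(k + k*k) = (6 + k)/(k + k²))
T(O, s) = 8 (T(O, s) = 3 + 5 = 8)
(31 + T(-4 - 1*(-5), C(0, 2)))*H(1) = (31 + 8)*((6 + 1)/(1*(1 + 1))) = 39*(1*7/2) = 39*(1*(½)*7) = 39*(7/2) = 273/2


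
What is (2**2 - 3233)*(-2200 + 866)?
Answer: 4307486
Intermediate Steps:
(2**2 - 3233)*(-2200 + 866) = (4 - 3233)*(-1334) = -3229*(-1334) = 4307486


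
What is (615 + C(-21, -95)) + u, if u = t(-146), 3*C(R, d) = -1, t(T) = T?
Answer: 1406/3 ≈ 468.67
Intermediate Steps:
C(R, d) = -⅓ (C(R, d) = (⅓)*(-1) = -⅓)
u = -146
(615 + C(-21, -95)) + u = (615 - ⅓) - 146 = 1844/3 - 146 = 1406/3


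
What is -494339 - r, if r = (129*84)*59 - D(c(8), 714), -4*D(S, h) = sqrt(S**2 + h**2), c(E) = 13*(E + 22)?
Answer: -1133663 - 3*sqrt(18386)/2 ≈ -1.1339e+6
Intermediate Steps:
c(E) = 286 + 13*E (c(E) = 13*(22 + E) = 286 + 13*E)
D(S, h) = -sqrt(S**2 + h**2)/4
r = 639324 + 3*sqrt(18386)/2 (r = (129*84)*59 - (-1)*sqrt((286 + 13*8)**2 + 714**2)/4 = 10836*59 - (-1)*sqrt((286 + 104)**2 + 509796)/4 = 639324 - (-1)*sqrt(390**2 + 509796)/4 = 639324 - (-1)*sqrt(152100 + 509796)/4 = 639324 - (-1)*sqrt(661896)/4 = 639324 - (-1)*6*sqrt(18386)/4 = 639324 - (-3)*sqrt(18386)/2 = 639324 + 3*sqrt(18386)/2 ≈ 6.3953e+5)
-494339 - r = -494339 - (639324 + 3*sqrt(18386)/2) = -494339 + (-639324 - 3*sqrt(18386)/2) = -1133663 - 3*sqrt(18386)/2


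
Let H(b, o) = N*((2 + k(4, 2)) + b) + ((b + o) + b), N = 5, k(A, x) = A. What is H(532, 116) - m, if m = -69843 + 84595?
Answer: -10882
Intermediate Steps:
m = 14752
H(b, o) = 30 + o + 7*b (H(b, o) = 5*((2 + 4) + b) + ((b + o) + b) = 5*(6 + b) + (o + 2*b) = (30 + 5*b) + (o + 2*b) = 30 + o + 7*b)
H(532, 116) - m = (30 + 116 + 7*532) - 1*14752 = (30 + 116 + 3724) - 14752 = 3870 - 14752 = -10882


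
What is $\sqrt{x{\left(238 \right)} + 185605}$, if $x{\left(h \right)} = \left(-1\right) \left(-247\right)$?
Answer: $2 \sqrt{46463} \approx 431.11$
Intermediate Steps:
$x{\left(h \right)} = 247$
$\sqrt{x{\left(238 \right)} + 185605} = \sqrt{247 + 185605} = \sqrt{185852} = 2 \sqrt{46463}$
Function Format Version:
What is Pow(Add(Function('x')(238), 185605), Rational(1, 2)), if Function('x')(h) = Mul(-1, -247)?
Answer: Mul(2, Pow(46463, Rational(1, 2))) ≈ 431.11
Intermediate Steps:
Function('x')(h) = 247
Pow(Add(Function('x')(238), 185605), Rational(1, 2)) = Pow(Add(247, 185605), Rational(1, 2)) = Pow(185852, Rational(1, 2)) = Mul(2, Pow(46463, Rational(1, 2)))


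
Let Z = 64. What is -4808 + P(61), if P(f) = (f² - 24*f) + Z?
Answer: -2487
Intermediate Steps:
P(f) = 64 + f² - 24*f (P(f) = (f² - 24*f) + 64 = 64 + f² - 24*f)
-4808 + P(61) = -4808 + (64 + 61² - 24*61) = -4808 + (64 + 3721 - 1464) = -4808 + 2321 = -2487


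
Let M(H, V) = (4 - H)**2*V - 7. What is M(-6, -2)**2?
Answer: 42849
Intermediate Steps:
M(H, V) = -7 + V*(4 - H)**2 (M(H, V) = V*(4 - H)**2 - 7 = -7 + V*(4 - H)**2)
M(-6, -2)**2 = (-7 - 2*(-4 - 6)**2)**2 = (-7 - 2*(-10)**2)**2 = (-7 - 2*100)**2 = (-7 - 200)**2 = (-207)**2 = 42849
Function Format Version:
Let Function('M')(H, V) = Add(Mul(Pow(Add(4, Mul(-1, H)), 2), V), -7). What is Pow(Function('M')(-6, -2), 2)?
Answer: 42849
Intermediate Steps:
Function('M')(H, V) = Add(-7, Mul(V, Pow(Add(4, Mul(-1, H)), 2))) (Function('M')(H, V) = Add(Mul(V, Pow(Add(4, Mul(-1, H)), 2)), -7) = Add(-7, Mul(V, Pow(Add(4, Mul(-1, H)), 2))))
Pow(Function('M')(-6, -2), 2) = Pow(Add(-7, Mul(-2, Pow(Add(-4, -6), 2))), 2) = Pow(Add(-7, Mul(-2, Pow(-10, 2))), 2) = Pow(Add(-7, Mul(-2, 100)), 2) = Pow(Add(-7, -200), 2) = Pow(-207, 2) = 42849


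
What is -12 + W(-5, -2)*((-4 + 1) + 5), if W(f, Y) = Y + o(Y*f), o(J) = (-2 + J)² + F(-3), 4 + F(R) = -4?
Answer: 96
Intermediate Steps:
F(R) = -8 (F(R) = -4 - 4 = -8)
o(J) = -8 + (-2 + J)² (o(J) = (-2 + J)² - 8 = -8 + (-2 + J)²)
W(f, Y) = -8 + Y + (-2 + Y*f)² (W(f, Y) = Y + (-8 + (-2 + Y*f)²) = -8 + Y + (-2 + Y*f)²)
-12 + W(-5, -2)*((-4 + 1) + 5) = -12 + (-8 - 2 + (-2 - 2*(-5))²)*((-4 + 1) + 5) = -12 + (-8 - 2 + (-2 + 10)²)*(-3 + 5) = -12 + (-8 - 2 + 8²)*2 = -12 + (-8 - 2 + 64)*2 = -12 + 54*2 = -12 + 108 = 96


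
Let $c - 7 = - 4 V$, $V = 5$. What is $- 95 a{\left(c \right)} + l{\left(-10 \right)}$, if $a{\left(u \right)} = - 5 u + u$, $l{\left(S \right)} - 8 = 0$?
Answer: $-4932$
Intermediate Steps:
$l{\left(S \right)} = 8$ ($l{\left(S \right)} = 8 + 0 = 8$)
$c = -13$ ($c = 7 - 20 = -13$)
$a{\left(u \right)} = - 4 u$
$- 95 a{\left(c \right)} + l{\left(-10 \right)} = - 95 \left(\left(-4\right) \left(-13\right)\right) + 8 = \left(-95\right) 52 + 8 = -4940 + 8 = -4932$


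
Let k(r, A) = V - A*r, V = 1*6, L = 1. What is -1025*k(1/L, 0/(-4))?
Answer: -6150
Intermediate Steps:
V = 6
k(r, A) = 6 - A*r
-1025*k(1/L, 0/(-4)) = -1025*(6 - 1*0/(-4)/1) = -1025*(6 - 1*0*(-¼)*1) = -1025*(6 - 1*0*1) = -1025*(6 + 0) = -1025*6 = -6150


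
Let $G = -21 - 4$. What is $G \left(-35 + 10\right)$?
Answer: $625$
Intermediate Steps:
$G = -25$ ($G = -21 - 4 = -25$)
$G \left(-35 + 10\right) = - 25 \left(-35 + 10\right) = \left(-25\right) \left(-25\right) = 625$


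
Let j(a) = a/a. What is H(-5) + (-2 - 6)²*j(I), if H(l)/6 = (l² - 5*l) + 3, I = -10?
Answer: 382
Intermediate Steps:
j(a) = 1
H(l) = 18 - 30*l + 6*l² (H(l) = 6*((l² - 5*l) + 3) = 6*(3 + l² - 5*l) = 18 - 30*l + 6*l²)
H(-5) + (-2 - 6)²*j(I) = (18 - 30*(-5) + 6*(-5)²) + (-2 - 6)²*1 = (18 + 150 + 6*25) + (-8)²*1 = (18 + 150 + 150) + 64*1 = 318 + 64 = 382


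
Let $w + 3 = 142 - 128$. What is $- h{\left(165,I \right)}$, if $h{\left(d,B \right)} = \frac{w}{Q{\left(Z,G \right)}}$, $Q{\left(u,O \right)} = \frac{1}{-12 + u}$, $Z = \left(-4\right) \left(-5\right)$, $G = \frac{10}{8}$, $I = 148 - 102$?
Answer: $-88$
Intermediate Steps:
$I = 46$ ($I = 148 - 102 = 46$)
$G = \frac{5}{4}$ ($G = 10 \cdot \frac{1}{8} = \frac{5}{4} \approx 1.25$)
$w = 11$ ($w = -3 + \left(142 - 128\right) = -3 + 14 = 11$)
$Z = 20$
$h{\left(d,B \right)} = 88$ ($h{\left(d,B \right)} = \frac{11}{\frac{1}{-12 + 20}} = \frac{11}{\frac{1}{8}} = 11 \frac{1}{\frac{1}{8}} = 11 \cdot 8 = 88$)
$- h{\left(165,I \right)} = \left(-1\right) 88 = -88$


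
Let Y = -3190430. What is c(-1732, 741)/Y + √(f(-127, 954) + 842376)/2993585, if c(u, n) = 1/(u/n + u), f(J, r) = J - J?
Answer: 741/4100161971920 + 2*√210594/2993585 ≈ 0.00030659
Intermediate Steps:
f(J, r) = 0
c(u, n) = 1/(u + u/n)
c(-1732, 741)/Y + √(f(-127, 954) + 842376)/2993585 = (741/(-1732*(1 + 741)))/(-3190430) + √(0 + 842376)/2993585 = (741*(-1/1732)/742)*(-1/3190430) + √842376*(1/2993585) = (741*(-1/1732)*(1/742))*(-1/3190430) + (2*√210594)*(1/2993585) = -741/1285144*(-1/3190430) + 2*√210594/2993585 = 741/4100161971920 + 2*√210594/2993585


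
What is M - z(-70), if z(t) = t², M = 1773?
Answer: -3127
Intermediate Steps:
M - z(-70) = 1773 - 1*(-70)² = 1773 - 1*4900 = 1773 - 4900 = -3127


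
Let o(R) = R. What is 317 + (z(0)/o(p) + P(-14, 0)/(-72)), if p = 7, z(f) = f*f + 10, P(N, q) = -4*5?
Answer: 40157/126 ≈ 318.71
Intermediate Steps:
P(N, q) = -20
z(f) = 10 + f**2 (z(f) = f**2 + 10 = 10 + f**2)
317 + (z(0)/o(p) + P(-14, 0)/(-72)) = 317 + ((10 + 0**2)/7 - 20/(-72)) = 317 + ((10 + 0)*(1/7) - 20*(-1/72)) = 317 + (10*(1/7) + 5/18) = 317 + (10/7 + 5/18) = 317 + 215/126 = 40157/126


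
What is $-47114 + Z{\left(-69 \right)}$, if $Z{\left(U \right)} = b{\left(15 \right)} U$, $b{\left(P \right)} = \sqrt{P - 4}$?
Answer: $-47114 - 69 \sqrt{11} \approx -47343.0$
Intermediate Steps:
$b{\left(P \right)} = \sqrt{-4 + P}$
$Z{\left(U \right)} = U \sqrt{11}$ ($Z{\left(U \right)} = \sqrt{-4 + 15} U = \sqrt{11} U = U \sqrt{11}$)
$-47114 + Z{\left(-69 \right)} = -47114 - 69 \sqrt{11}$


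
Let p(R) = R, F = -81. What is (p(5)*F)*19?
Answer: -7695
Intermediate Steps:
(p(5)*F)*19 = (5*(-81))*19 = -405*19 = -7695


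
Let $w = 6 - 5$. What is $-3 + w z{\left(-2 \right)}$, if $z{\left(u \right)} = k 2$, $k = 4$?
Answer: $5$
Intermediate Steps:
$w = 1$
$z{\left(u \right)} = 8$ ($z{\left(u \right)} = 4 \cdot 2 = 8$)
$-3 + w z{\left(-2 \right)} = -3 + 1 \cdot 8 = -3 + 8 = 5$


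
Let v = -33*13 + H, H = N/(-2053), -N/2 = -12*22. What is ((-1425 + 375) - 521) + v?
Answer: -4106528/2053 ≈ -2000.3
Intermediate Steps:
N = 528 (N = -(-24)*22 = -2*(-264) = 528)
H = -528/2053 (H = 528/(-2053) = 528*(-1/2053) = -528/2053 ≈ -0.25718)
v = -881265/2053 (v = -33*13 - 528/2053 = -429 - 528/2053 = -881265/2053 ≈ -429.26)
((-1425 + 375) - 521) + v = ((-1425 + 375) - 521) - 881265/2053 = (-1050 - 521) - 881265/2053 = -1571 - 881265/2053 = -4106528/2053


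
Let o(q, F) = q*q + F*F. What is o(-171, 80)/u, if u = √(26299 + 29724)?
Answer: 35641*√463/5093 ≈ 150.58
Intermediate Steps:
o(q, F) = F² + q² (o(q, F) = q² + F² = F² + q²)
u = 11*√463 (u = √56023 = 11*√463 ≈ 236.69)
o(-171, 80)/u = (80² + (-171)²)/((11*√463)) = (6400 + 29241)*(√463/5093) = 35641*(√463/5093) = 35641*√463/5093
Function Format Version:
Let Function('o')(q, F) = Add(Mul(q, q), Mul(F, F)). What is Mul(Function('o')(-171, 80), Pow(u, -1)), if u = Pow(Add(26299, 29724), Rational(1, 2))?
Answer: Mul(Rational(35641, 5093), Pow(463, Rational(1, 2))) ≈ 150.58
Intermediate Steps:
Function('o')(q, F) = Add(Pow(F, 2), Pow(q, 2)) (Function('o')(q, F) = Add(Pow(q, 2), Pow(F, 2)) = Add(Pow(F, 2), Pow(q, 2)))
u = Mul(11, Pow(463, Rational(1, 2))) (u = Pow(56023, Rational(1, 2)) = Mul(11, Pow(463, Rational(1, 2))) ≈ 236.69)
Mul(Function('o')(-171, 80), Pow(u, -1)) = Mul(Add(Pow(80, 2), Pow(-171, 2)), Pow(Mul(11, Pow(463, Rational(1, 2))), -1)) = Mul(Add(6400, 29241), Mul(Rational(1, 5093), Pow(463, Rational(1, 2)))) = Mul(35641, Mul(Rational(1, 5093), Pow(463, Rational(1, 2)))) = Mul(Rational(35641, 5093), Pow(463, Rational(1, 2)))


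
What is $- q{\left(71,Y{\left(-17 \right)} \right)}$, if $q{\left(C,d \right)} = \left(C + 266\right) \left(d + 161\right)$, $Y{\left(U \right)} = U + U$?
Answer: $-42799$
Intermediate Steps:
$Y{\left(U \right)} = 2 U$
$q{\left(C,d \right)} = \left(161 + d\right) \left(266 + C\right)$ ($q{\left(C,d \right)} = \left(266 + C\right) \left(161 + d\right) = \left(161 + d\right) \left(266 + C\right)$)
$- q{\left(71,Y{\left(-17 \right)} \right)} = - (42826 + 161 \cdot 71 + 266 \cdot 2 \left(-17\right) + 71 \cdot 2 \left(-17\right)) = - (42826 + 11431 + 266 \left(-34\right) + 71 \left(-34\right)) = - (42826 + 11431 - 9044 - 2414) = \left(-1\right) 42799 = -42799$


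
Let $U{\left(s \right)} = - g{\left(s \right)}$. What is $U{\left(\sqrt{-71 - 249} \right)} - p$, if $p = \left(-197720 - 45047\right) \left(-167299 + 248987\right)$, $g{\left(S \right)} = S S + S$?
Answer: $19831151016 - 8 i \sqrt{5} \approx 1.9831 \cdot 10^{10} - 17.889 i$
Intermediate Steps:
$g{\left(S \right)} = S + S^{2}$ ($g{\left(S \right)} = S^{2} + S = S + S^{2}$)
$p = -19831150696$ ($p = \left(-242767\right) 81688 = -19831150696$)
$U{\left(s \right)} = - s \left(1 + s\right)$
$U{\left(\sqrt{-71 - 249} \right)} - p = - \sqrt{-71 - 249} \left(1 + \sqrt{-71 - 249}\right) - -19831150696 = - \sqrt{-320} \left(1 + \sqrt{-320}\right) + 19831150696 = - 8 i \sqrt{5} \left(1 + 8 i \sqrt{5}\right) + 19831150696 = 19831150696 - 8 i \sqrt{5} \left(1 + 8 i \sqrt{5}\right)$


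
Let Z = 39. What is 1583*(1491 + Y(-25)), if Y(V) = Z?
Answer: 2421990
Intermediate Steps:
Y(V) = 39
1583*(1491 + Y(-25)) = 1583*(1491 + 39) = 1583*1530 = 2421990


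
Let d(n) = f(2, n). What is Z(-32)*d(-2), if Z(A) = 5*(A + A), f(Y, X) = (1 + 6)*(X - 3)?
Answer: 11200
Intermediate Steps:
f(Y, X) = -21 + 7*X (f(Y, X) = 7*(-3 + X) = -21 + 7*X)
d(n) = -21 + 7*n
Z(A) = 10*A (Z(A) = 5*(2*A) = 10*A)
Z(-32)*d(-2) = (10*(-32))*(-21 + 7*(-2)) = -320*(-21 - 14) = -320*(-35) = 11200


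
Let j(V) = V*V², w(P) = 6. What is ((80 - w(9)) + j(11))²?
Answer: 1974025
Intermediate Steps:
j(V) = V³
((80 - w(9)) + j(11))² = ((80 - 1*6) + 11³)² = ((80 - 6) + 1331)² = (74 + 1331)² = 1405² = 1974025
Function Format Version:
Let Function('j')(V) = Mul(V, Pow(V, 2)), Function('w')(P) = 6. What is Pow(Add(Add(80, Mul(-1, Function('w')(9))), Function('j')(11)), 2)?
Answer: 1974025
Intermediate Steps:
Function('j')(V) = Pow(V, 3)
Pow(Add(Add(80, Mul(-1, Function('w')(9))), Function('j')(11)), 2) = Pow(Add(Add(80, Mul(-1, 6)), Pow(11, 3)), 2) = Pow(Add(Add(80, -6), 1331), 2) = Pow(Add(74, 1331), 2) = Pow(1405, 2) = 1974025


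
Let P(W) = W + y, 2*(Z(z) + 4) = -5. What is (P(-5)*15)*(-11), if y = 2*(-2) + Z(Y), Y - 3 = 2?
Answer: 5115/2 ≈ 2557.5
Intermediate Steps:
Y = 5 (Y = 3 + 2 = 5)
Z(z) = -13/2 (Z(z) = -4 + (1/2)*(-5) = -4 - 5/2 = -13/2)
y = -21/2 (y = 2*(-2) - 13/2 = -4 - 13/2 = -21/2 ≈ -10.500)
P(W) = -21/2 + W (P(W) = W - 21/2 = -21/2 + W)
(P(-5)*15)*(-11) = ((-21/2 - 5)*15)*(-11) = -31/2*15*(-11) = -465/2*(-11) = 5115/2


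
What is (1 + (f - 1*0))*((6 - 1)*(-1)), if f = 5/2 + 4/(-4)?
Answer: -25/2 ≈ -12.500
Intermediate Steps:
f = 3/2 (f = 5*(½) + 4*(-¼) = 5/2 - 1 = 3/2 ≈ 1.5000)
(1 + (f - 1*0))*((6 - 1)*(-1)) = (1 + (3/2 - 1*0))*((6 - 1)*(-1)) = (1 + (3/2 + 0))*(5*(-1)) = (1 + 3/2)*(-5) = (5/2)*(-5) = -25/2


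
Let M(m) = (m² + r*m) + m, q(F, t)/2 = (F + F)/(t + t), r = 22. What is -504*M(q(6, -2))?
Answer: 51408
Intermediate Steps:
q(F, t) = 2*F/t (q(F, t) = 2*((F + F)/(t + t)) = 2*((2*F)/((2*t))) = 2*((2*F)*(1/(2*t))) = 2*(F/t) = 2*F/t)
M(m) = m² + 23*m (M(m) = (m² + 22*m) + m = m² + 23*m)
-504*M(q(6, -2)) = -504*2*6/(-2)*(23 + 2*6/(-2)) = -504*2*6*(-½)*(23 + 2*6*(-½)) = -(-3024)*(23 - 6) = -(-3024)*17 = -504*(-102) = 51408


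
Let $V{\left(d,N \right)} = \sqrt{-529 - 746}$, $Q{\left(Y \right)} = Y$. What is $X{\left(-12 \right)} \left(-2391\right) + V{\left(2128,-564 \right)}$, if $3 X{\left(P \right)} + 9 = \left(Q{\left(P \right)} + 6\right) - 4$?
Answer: $15143 + 5 i \sqrt{51} \approx 15143.0 + 35.707 i$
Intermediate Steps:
$V{\left(d,N \right)} = 5 i \sqrt{51}$ ($V{\left(d,N \right)} = \sqrt{-1275} = 5 i \sqrt{51}$)
$X{\left(P \right)} = - \frac{7}{3} + \frac{P}{3}$ ($X{\left(P \right)} = -3 + \frac{\left(P + 6\right) - 4}{3} = -3 + \frac{\left(6 + P\right) - 4}{3} = -3 + \frac{2 + P}{3} = -3 + \left(\frac{2}{3} + \frac{P}{3}\right) = - \frac{7}{3} + \frac{P}{3}$)
$X{\left(-12 \right)} \left(-2391\right) + V{\left(2128,-564 \right)} = \left(- \frac{7}{3} + \frac{1}{3} \left(-12\right)\right) \left(-2391\right) + 5 i \sqrt{51} = \left(- \frac{7}{3} - 4\right) \left(-2391\right) + 5 i \sqrt{51} = \left(- \frac{19}{3}\right) \left(-2391\right) + 5 i \sqrt{51} = 15143 + 5 i \sqrt{51}$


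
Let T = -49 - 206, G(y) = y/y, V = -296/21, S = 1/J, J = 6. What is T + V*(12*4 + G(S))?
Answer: -2837/3 ≈ -945.67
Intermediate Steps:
S = 1/6 ≈ 0.16667
V = -296/21 (V = -296*1/21 = -296/21 ≈ -14.095)
G(y) = 1
T = -255
T + V*(12*4 + G(S)) = -255 - 296*(12*4 + 1)/21 = -255 - 296*(48 + 1)/21 = -255 - 296/21*49 = -255 - 2072/3 = -2837/3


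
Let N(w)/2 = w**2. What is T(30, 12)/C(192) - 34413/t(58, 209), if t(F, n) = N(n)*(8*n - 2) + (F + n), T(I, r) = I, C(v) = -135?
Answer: -292099331/1313053263 ≈ -0.22246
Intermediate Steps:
N(w) = 2*w**2
t(F, n) = F + n + 2*n**2*(-2 + 8*n) (t(F, n) = (2*n**2)*(8*n - 2) + (F + n) = (2*n**2)*(-2 + 8*n) + (F + n) = 2*n**2*(-2 + 8*n) + (F + n) = F + n + 2*n**2*(-2 + 8*n))
T(30, 12)/C(192) - 34413/t(58, 209) = 30/(-135) - 34413/(58 + 209 - 4*209**2 + 16*209**3) = 30*(-1/135) - 34413/(58 + 209 - 4*43681 + 16*9129329) = -2/9 - 34413/(58 + 209 - 174724 + 146069264) = -2/9 - 34413/145894807 = -292099331/1313053263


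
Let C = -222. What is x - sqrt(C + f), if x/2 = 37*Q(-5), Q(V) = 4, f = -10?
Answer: 296 - 2*I*sqrt(58) ≈ 296.0 - 15.232*I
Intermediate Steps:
x = 296 (x = 2*(37*4) = 2*148 = 296)
x - sqrt(C + f) = 296 - sqrt(-222 - 10) = 296 - sqrt(-232) = 296 - 2*I*sqrt(58)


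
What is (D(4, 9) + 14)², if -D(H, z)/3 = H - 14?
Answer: 1936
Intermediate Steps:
D(H, z) = 42 - 3*H (D(H, z) = -3*(H - 14) = -3*(-14 + H) = 42 - 3*H)
(D(4, 9) + 14)² = ((42 - 3*4) + 14)² = ((42 - 12) + 14)² = (30 + 14)² = 44² = 1936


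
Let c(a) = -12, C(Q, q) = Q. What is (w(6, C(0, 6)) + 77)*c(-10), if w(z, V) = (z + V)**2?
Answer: -1356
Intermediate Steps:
w(z, V) = (V + z)**2
(w(6, C(0, 6)) + 77)*c(-10) = ((0 + 6)**2 + 77)*(-12) = (6**2 + 77)*(-12) = (36 + 77)*(-12) = 113*(-12) = -1356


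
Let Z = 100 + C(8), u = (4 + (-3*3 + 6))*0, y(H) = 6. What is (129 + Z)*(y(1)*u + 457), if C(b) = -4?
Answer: 102825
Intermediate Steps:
u = 0 (u = (4 + (-9 + 6))*0 = (4 - 3)*0 = 1*0 = 0)
Z = 96 (Z = 100 - 4 = 96)
(129 + Z)*(y(1)*u + 457) = (129 + 96)*(6*0 + 457) = 225*(0 + 457) = 225*457 = 102825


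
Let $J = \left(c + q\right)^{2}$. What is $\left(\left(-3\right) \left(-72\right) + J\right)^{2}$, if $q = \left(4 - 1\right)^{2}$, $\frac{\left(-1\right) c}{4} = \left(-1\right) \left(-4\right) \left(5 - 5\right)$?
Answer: $88209$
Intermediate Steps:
$c = 0$ ($c = - 4 \left(-1\right) \left(-4\right) \left(5 - 5\right) = - 4 \cdot 4 \left(5 - 5\right) = - 4 \cdot 4 \cdot 0 = \left(-4\right) 0 = 0$)
$q = 9$ ($q = 3^{2} = 9$)
$J = 81$ ($J = \left(0 + 9\right)^{2} = 9^{2} = 81$)
$\left(\left(-3\right) \left(-72\right) + J\right)^{2} = \left(\left(-3\right) \left(-72\right) + 81\right)^{2} = \left(216 + 81\right)^{2} = 297^{2} = 88209$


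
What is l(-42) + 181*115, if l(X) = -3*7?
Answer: 20794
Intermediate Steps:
l(X) = -21
l(-42) + 181*115 = -21 + 181*115 = -21 + 20815 = 20794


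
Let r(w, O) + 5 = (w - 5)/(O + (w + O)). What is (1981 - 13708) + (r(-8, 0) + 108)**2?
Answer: -49959/64 ≈ -780.61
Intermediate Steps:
r(w, O) = -5 + (-5 + w)/(w + 2*O) (r(w, O) = -5 + (w - 5)/(O + (w + O)) = -5 + (-5 + w)/(O + (O + w)) = -5 + (-5 + w)/(w + 2*O))
(1981 - 13708) + (r(-8, 0) + 108)**2 = (1981 - 13708) + ((-5 - 10*0 - 4*(-8))/(-8 + 2*0) + 108)**2 = -11727 + ((-5 + 0 + 32)/(-8 + 0) + 108)**2 = -11727 + (27/(-8) + 108)**2 = -11727 + (-1/8*27 + 108)**2 = -11727 + (-27/8 + 108)**2 = -11727 + (837/8)**2 = -11727 + 700569/64 = -49959/64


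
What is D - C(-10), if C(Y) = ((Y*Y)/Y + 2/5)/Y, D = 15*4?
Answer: 1476/25 ≈ 59.040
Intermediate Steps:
D = 60
C(Y) = (⅖ + Y)/Y (C(Y) = (Y²/Y + 2*(⅕))/Y = (Y + ⅖)/Y = (⅖ + Y)/Y)
D - C(-10) = 60 - (⅖ - 10)/(-10) = 60 - (-1)*(-48)/(10*5) = 60 - 1*24/25 = 60 - 24/25 = 1476/25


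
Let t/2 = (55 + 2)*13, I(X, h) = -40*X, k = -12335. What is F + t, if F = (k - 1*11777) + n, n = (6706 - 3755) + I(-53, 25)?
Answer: -17559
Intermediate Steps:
n = 5071 (n = (6706 - 3755) - 40*(-53) = 2951 + 2120 = 5071)
t = 1482 (t = 2*((55 + 2)*13) = 2*(57*13) = 2*741 = 1482)
F = -19041 (F = (-12335 - 1*11777) + 5071 = (-12335 - 11777) + 5071 = -24112 + 5071 = -19041)
F + t = -19041 + 1482 = -17559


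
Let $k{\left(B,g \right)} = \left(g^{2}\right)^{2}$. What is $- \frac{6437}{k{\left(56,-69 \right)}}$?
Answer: $- \frac{6437}{22667121} \approx -0.00028398$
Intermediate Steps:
$k{\left(B,g \right)} = g^{4}$
$- \frac{6437}{k{\left(56,-69 \right)}} = - \frac{6437}{\left(-69\right)^{4}} = - \frac{6437}{22667121}$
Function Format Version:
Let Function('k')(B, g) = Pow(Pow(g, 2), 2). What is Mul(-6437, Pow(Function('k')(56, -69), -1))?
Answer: Rational(-6437, 22667121) ≈ -0.00028398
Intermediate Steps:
Function('k')(B, g) = Pow(g, 4)
Mul(-6437, Pow(Function('k')(56, -69), -1)) = Mul(-6437, Pow(Pow(-69, 4), -1)) = Mul(-6437, Pow(22667121, -1)) = Mul(-6437, Rational(1, 22667121)) = Rational(-6437, 22667121)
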